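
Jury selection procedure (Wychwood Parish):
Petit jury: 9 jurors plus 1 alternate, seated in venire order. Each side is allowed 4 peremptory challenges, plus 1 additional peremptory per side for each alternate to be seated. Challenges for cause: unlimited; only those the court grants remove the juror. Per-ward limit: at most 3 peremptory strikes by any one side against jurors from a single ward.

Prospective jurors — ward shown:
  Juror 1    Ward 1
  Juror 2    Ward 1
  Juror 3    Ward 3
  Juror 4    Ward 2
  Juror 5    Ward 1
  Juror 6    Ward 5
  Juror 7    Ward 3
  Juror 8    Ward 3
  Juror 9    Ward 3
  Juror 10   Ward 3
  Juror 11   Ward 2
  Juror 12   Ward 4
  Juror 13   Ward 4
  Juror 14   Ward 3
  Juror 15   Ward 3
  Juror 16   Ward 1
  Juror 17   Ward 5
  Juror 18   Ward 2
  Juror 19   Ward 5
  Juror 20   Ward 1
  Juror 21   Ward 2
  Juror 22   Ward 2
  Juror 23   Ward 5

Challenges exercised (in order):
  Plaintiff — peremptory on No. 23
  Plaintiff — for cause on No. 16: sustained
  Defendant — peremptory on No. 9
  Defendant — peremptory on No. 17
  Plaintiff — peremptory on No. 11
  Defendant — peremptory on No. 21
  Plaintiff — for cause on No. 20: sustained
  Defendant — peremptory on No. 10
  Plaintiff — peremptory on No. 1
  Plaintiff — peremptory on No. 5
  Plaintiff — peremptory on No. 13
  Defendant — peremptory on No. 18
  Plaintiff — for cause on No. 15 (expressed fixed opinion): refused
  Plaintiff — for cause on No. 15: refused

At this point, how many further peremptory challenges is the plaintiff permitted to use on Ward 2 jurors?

Plaintiff peremptories so far: #23, #11, #1, #5, #13 — 5 of 5 used, 0 left overall.
Against Ward 2: #11 — 1 used; per-ward cap 3 leaves 2.
Binding limit: min(0, 2) = 0.

0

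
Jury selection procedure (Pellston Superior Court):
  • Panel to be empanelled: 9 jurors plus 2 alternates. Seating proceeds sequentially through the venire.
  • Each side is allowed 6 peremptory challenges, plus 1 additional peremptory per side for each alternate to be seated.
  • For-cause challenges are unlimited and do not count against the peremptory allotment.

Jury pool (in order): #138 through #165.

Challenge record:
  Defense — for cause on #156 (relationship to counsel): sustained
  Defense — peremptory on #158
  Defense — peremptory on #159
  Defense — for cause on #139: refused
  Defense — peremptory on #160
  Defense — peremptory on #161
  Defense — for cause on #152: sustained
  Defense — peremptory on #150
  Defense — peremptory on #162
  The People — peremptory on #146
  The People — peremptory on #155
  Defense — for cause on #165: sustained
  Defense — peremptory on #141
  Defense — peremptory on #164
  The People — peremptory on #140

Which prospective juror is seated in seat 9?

Removed: #140, #141, #146, #150, #152, #155, #156, #158, #159, #160, #161, #162, #164, #165. (#139 stays — for-cause denied.)
Seating in order: seats 1–9 → #138, #139, #142, #143, #144, #145, #147, #148, #149; alternates → #151, #153.
So seat 9 is #149.

149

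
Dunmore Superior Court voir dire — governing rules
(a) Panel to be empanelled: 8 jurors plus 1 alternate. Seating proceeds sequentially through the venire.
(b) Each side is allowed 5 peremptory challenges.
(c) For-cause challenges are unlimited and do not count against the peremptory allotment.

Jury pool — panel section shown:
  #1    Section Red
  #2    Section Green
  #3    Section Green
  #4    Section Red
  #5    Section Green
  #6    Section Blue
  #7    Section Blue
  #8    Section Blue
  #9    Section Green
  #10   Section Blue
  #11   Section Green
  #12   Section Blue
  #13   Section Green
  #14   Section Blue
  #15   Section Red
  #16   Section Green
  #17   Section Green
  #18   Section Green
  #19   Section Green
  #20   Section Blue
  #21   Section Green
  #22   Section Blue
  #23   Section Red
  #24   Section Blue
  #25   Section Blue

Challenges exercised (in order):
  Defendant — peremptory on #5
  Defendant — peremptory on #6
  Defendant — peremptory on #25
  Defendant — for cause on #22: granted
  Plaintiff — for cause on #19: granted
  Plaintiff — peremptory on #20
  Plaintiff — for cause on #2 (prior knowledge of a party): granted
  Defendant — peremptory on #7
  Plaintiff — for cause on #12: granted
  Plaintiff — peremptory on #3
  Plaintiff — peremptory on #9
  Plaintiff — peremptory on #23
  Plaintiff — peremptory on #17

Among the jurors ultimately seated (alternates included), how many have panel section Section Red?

Removed: #2, #3, #5, #6, #7, #9, #12, #17, #19, #20, #22, #23, #25.
Seated (9 incl. alternates): #1, #4, #8, #10, #11, #13, #14, #15, #16.
Of those, in Section Red: #1, #4, #15 → 3.

3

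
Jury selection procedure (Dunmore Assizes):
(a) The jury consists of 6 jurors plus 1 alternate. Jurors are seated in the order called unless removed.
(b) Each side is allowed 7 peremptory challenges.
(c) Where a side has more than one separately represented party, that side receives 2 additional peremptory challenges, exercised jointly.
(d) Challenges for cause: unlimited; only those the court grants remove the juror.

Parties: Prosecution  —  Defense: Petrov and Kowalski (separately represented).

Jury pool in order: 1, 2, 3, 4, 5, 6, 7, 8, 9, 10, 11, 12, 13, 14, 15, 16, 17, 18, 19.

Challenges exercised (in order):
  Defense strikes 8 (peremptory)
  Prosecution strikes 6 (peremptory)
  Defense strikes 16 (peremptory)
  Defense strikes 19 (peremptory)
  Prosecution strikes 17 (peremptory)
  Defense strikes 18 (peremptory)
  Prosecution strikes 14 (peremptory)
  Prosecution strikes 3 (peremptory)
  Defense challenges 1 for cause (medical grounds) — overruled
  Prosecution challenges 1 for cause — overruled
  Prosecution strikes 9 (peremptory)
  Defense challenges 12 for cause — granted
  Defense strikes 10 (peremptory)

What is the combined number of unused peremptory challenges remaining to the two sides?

Prosecution allotment: 7. Defense allotment: 7 base + 2 multi-party = 9.
Prosecution peremptories used: #6, #17, #14, #3, #9 — 5 (the for-cause on #1 doesn't count).
Defense peremptories used: #8, #16, #19, #18, #10 — 5 (for-cause on #1, #12 don't count).
Remaining: (7 − 5) + (9 − 5) = 6.

6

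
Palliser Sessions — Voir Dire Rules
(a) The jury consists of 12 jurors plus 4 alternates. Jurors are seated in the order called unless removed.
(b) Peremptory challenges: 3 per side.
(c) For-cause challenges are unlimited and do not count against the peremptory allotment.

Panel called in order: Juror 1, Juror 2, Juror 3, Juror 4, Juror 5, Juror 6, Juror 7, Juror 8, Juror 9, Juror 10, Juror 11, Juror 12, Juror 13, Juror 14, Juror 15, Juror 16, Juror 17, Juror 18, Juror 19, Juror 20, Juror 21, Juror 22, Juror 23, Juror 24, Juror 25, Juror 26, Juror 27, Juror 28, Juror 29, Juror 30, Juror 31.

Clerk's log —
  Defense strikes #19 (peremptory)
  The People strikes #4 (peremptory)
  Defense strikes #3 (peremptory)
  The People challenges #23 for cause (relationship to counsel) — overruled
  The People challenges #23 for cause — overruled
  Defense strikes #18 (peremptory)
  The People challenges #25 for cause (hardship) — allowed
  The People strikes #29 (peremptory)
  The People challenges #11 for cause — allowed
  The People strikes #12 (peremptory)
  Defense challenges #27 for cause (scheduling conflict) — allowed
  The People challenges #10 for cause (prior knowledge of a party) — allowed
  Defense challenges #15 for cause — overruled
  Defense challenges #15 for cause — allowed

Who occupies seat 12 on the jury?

20

Removed: #3, #4, #10, #11, #12, #15, #18, #19, #25, #27, #29. (#23 stays — for-cause denied.)
Seating in order: seats 1–12 → #1, #2, #5, #6, #7, #8, #9, #13, #14, #16, #17, #20; alternates → #21, #22, #23, #24.
So seat 12 is #20.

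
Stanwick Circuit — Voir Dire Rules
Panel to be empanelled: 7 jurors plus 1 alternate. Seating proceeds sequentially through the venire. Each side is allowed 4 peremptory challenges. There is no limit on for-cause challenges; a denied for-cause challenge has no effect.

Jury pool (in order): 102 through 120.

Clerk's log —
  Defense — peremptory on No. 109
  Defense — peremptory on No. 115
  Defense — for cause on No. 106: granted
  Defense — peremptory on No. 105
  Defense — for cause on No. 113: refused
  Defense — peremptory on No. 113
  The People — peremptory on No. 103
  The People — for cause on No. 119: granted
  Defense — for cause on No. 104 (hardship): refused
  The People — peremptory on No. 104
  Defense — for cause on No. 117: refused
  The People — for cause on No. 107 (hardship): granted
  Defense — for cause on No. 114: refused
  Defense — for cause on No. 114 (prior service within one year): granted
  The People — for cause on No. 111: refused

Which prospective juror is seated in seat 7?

117

Removed: #103, #104, #105, #106, #107, #109, #113, #114, #115, #119. (#111, #117 stay — for-cause denied.)
Seating in order: seats 1–7 → #102, #108, #110, #111, #112, #116, #117; alternates → #118.
So seat 7 is #117.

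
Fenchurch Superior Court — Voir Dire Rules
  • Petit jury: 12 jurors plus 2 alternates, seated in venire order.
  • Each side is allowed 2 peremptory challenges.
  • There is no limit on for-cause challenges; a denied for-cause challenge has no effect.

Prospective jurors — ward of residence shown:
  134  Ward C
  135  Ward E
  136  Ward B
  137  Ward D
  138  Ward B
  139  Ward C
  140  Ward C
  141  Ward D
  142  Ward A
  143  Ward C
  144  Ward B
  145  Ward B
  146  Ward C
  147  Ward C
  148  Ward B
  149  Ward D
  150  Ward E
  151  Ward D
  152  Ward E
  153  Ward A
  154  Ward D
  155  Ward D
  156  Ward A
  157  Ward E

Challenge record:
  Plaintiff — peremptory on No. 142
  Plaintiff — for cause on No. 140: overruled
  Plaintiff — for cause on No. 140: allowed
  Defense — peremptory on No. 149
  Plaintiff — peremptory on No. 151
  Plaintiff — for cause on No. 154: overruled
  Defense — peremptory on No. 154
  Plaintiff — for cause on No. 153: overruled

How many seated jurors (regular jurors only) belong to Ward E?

Removed: #140, #142, #149, #151, #154.
Seated jurors 1–12: #134, #135, #136, #137, #138, #139, #141, #143, #144, #145, #146, #147 (alternates #148, #150 not counted).
Of those, in Ward E: #135 → 1.

1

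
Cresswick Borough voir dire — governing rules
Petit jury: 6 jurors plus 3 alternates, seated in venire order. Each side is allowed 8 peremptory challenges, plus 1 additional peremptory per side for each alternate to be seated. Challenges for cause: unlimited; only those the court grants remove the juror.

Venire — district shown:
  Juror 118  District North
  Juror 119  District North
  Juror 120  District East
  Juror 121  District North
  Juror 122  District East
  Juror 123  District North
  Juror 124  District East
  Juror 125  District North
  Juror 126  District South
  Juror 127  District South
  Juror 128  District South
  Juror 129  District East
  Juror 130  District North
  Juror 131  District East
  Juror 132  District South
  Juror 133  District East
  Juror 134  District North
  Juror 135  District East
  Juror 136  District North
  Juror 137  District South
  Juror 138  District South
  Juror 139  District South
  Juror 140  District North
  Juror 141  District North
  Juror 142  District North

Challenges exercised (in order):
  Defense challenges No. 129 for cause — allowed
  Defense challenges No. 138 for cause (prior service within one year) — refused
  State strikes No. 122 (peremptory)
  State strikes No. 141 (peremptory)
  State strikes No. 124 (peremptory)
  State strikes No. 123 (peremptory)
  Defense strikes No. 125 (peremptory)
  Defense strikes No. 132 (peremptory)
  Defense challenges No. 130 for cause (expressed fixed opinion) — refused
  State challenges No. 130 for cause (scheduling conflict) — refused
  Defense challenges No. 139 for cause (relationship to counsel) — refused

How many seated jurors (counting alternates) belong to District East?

Removed: #122, #123, #124, #125, #129, #132, #141.
Seated (9 incl. alternates): #118, #119, #120, #121, #126, #127, #128, #130, #131.
Of those, in District East: #120, #131 → 2.

2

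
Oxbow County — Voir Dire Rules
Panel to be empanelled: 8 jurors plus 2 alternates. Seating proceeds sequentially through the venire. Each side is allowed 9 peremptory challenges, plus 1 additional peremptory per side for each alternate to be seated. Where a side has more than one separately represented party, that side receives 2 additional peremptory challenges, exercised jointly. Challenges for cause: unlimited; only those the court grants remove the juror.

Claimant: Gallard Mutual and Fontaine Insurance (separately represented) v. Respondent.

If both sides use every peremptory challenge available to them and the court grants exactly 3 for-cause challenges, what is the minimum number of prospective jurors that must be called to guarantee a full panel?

Seats to fill: 8 + 2 alternates = 10.
Peremptories — Claimant: 9 + 1×2 + 2 = 13; Respondent: 9 + 1×2 = 11; total 24.
For-cause removals: 3.
Minimum venire: 10 + 24 + 3 = 37.

37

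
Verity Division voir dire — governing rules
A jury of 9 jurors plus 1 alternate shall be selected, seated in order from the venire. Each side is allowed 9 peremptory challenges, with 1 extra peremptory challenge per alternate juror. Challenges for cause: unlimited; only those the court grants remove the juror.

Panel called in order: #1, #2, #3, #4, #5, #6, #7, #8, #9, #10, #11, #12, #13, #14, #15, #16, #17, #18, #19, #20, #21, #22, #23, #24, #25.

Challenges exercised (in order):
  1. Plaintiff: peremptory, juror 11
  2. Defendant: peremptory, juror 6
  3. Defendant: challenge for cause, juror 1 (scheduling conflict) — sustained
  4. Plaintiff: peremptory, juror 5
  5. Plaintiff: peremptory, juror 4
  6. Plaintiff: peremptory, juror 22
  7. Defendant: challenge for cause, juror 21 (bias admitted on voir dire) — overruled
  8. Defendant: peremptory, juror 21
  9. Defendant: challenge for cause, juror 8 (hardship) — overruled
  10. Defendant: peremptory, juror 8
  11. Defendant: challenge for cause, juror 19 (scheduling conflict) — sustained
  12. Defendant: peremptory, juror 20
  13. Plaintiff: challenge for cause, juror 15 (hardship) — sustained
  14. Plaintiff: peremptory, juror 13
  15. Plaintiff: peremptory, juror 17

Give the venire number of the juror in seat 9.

18

Removed: #1, #4, #5, #6, #8, #11, #13, #15, #17, #19, #20, #21, #22.
Seating in order: seats 1–9 → #2, #3, #7, #9, #10, #12, #14, #16, #18; alternates → #23.
So seat 9 is #18.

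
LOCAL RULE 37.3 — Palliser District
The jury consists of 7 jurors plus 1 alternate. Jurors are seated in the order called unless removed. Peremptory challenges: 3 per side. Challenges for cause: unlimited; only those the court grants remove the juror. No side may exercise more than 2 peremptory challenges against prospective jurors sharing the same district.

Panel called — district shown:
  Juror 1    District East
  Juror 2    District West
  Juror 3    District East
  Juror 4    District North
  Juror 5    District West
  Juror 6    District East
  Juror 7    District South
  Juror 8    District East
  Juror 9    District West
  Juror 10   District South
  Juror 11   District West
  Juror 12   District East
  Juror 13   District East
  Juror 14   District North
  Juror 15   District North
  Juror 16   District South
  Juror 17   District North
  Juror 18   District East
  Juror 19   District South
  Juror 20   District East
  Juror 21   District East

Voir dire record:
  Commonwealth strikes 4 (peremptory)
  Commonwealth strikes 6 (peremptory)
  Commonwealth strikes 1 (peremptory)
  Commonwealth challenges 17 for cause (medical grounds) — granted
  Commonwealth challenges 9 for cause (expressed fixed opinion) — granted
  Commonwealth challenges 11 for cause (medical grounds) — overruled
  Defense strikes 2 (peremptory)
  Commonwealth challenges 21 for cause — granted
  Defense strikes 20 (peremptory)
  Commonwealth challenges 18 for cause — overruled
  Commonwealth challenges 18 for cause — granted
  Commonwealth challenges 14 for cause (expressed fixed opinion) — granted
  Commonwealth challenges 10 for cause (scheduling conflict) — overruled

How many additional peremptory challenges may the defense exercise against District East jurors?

1

Defense peremptories so far: #2, #20 — 2 of 3 used, 1 left overall.
Against District East: #20 — 1 used; per-district cap 2 leaves 1.
Binding limit: min(1, 1) = 1.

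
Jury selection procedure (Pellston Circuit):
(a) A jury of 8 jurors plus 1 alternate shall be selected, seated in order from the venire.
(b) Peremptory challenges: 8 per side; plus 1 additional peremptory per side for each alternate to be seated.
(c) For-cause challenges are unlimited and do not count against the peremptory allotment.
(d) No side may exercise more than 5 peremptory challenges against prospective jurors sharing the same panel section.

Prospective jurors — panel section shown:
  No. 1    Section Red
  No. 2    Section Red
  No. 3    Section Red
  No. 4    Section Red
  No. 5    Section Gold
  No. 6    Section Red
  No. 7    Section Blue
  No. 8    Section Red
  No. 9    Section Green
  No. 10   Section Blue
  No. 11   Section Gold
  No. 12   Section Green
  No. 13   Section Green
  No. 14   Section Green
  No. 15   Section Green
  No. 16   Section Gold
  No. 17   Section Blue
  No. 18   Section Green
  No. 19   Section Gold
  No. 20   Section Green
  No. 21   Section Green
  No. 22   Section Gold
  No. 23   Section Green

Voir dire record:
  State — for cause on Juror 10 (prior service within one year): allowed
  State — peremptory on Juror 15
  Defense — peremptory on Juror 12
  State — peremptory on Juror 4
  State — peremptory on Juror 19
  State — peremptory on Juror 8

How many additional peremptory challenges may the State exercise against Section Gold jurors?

State peremptories so far: #15, #4, #19, #8 — 4 of 9 used, 5 left overall.
Against Section Gold: #19 — 1 used; per-section cap 5 leaves 4.
Binding limit: min(5, 4) = 4.

4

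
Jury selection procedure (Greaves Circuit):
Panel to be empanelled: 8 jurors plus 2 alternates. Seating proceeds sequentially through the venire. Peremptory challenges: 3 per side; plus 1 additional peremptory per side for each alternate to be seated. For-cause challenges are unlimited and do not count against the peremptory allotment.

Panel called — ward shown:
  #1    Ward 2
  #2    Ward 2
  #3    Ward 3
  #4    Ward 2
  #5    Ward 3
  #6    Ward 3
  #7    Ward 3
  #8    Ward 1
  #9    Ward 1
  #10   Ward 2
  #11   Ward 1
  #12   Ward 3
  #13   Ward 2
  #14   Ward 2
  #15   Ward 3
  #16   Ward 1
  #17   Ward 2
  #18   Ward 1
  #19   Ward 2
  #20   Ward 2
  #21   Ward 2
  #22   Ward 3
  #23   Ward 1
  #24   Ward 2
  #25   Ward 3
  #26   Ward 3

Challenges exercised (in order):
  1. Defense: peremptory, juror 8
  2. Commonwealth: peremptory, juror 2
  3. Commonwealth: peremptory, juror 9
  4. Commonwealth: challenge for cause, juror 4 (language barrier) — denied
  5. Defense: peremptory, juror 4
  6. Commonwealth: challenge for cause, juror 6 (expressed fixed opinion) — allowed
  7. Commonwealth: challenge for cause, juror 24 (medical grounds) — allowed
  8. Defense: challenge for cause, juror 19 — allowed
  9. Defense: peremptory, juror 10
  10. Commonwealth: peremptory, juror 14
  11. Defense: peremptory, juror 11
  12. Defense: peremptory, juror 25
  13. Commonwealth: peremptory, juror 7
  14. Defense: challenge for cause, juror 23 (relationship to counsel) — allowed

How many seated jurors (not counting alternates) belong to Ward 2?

Removed: #2, #4, #6, #7, #8, #9, #10, #11, #14, #19, #23, #24, #25.
Seated jurors 1–8: #1, #3, #5, #12, #13, #15, #16, #17 (alternates #18, #20 not counted).
Of those, in Ward 2: #1, #13, #17 → 3.

3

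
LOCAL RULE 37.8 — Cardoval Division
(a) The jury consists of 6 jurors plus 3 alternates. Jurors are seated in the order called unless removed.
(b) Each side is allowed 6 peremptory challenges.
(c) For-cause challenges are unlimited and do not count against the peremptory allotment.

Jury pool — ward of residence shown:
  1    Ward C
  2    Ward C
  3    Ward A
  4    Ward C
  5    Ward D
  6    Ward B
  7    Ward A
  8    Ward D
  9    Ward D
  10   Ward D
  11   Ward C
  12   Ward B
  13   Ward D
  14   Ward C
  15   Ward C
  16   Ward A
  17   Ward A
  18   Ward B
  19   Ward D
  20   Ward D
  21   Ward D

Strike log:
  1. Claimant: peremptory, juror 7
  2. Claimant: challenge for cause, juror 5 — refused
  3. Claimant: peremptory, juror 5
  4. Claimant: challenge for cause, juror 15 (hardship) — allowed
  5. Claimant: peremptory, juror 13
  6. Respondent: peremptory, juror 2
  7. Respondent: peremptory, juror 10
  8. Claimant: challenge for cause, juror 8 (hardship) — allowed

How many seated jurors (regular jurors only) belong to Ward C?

Removed: #2, #5, #7, #8, #10, #13, #15.
Seated jurors 1–6: #1, #3, #4, #6, #9, #11 (alternates #12, #14, #16 not counted).
Of those, in Ward C: #1, #4, #11 → 3.

3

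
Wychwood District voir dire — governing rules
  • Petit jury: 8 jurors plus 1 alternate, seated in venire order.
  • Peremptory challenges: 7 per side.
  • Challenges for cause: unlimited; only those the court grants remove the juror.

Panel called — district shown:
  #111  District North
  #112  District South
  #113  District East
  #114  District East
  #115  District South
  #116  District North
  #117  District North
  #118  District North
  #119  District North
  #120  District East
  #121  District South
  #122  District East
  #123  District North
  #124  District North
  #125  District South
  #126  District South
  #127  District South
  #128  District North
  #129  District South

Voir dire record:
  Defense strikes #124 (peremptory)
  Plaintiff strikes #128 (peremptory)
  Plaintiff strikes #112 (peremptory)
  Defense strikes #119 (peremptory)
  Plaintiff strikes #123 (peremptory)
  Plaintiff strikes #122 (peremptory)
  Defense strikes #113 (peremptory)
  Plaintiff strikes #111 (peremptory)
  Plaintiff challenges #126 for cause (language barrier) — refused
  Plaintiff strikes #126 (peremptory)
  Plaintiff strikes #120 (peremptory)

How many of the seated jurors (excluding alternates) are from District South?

4

Removed: #111, #112, #113, #119, #120, #122, #123, #124, #126, #128.
Seated jurors 1–8: #114, #115, #116, #117, #118, #121, #125, #127 (alternates #129 not counted).
Of those, in District South: #115, #121, #125, #127 → 4.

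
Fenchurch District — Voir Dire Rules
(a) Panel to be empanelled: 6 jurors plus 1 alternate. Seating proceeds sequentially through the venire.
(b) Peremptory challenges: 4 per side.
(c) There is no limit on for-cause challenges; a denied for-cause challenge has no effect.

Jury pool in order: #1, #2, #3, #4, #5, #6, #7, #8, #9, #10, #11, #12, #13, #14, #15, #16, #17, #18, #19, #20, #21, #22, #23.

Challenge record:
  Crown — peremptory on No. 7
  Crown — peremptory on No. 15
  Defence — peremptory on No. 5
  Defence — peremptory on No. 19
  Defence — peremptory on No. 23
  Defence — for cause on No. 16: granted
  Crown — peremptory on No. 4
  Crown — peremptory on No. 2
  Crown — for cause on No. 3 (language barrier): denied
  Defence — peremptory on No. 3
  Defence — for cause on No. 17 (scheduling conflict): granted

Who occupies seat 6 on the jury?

11

Removed: #2, #3, #4, #5, #7, #15, #16, #17, #19, #23.
Filling seats in venire order through position 6: #1, #6, #8, #9, #10, #11.
So seat 6 is #11.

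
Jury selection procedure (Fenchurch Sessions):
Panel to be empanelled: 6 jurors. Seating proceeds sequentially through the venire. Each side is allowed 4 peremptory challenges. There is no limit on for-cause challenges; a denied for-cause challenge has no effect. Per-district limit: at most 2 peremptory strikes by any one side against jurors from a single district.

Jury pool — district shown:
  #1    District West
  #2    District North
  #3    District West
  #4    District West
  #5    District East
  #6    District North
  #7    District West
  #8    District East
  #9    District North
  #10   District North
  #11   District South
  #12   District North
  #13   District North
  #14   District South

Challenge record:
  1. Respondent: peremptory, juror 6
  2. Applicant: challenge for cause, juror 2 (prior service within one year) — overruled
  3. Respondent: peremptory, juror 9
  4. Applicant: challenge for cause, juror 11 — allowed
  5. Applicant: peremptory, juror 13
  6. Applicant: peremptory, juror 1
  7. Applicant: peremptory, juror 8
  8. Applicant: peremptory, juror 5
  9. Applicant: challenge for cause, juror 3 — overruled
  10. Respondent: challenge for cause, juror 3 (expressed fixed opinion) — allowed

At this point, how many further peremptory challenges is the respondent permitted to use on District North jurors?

Respondent peremptories so far: #6, #9 — 2 of 4 used, 2 left overall.
Against District North: #6, #9 — 2 used; per-district cap 2 leaves 0.
Binding limit: min(2, 0) = 0.

0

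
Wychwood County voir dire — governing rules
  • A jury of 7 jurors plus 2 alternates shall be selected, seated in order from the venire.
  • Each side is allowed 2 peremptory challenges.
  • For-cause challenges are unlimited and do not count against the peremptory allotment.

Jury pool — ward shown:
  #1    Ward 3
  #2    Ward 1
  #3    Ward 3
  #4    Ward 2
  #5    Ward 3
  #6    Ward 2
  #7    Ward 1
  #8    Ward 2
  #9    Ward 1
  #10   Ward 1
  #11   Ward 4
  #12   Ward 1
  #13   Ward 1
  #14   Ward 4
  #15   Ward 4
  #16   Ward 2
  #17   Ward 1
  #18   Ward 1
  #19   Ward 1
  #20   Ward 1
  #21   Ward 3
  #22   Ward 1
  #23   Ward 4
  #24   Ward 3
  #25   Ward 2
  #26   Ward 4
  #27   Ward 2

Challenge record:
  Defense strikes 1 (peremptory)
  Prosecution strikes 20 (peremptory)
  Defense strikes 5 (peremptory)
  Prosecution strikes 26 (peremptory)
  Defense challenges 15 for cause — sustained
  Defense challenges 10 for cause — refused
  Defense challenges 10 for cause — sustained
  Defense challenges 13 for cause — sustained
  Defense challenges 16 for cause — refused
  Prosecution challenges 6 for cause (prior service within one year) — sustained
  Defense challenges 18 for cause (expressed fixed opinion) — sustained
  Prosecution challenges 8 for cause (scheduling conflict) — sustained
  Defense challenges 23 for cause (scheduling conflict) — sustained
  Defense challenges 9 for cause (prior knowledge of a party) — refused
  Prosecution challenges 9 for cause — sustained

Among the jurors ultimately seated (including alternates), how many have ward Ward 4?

2

Removed: #1, #5, #6, #8, #9, #10, #13, #15, #18, #20, #23, #26.
Seated (9 incl. alternates): #2, #3, #4, #7, #11, #12, #14, #16, #17.
Of those, in Ward 4: #11, #14 → 2.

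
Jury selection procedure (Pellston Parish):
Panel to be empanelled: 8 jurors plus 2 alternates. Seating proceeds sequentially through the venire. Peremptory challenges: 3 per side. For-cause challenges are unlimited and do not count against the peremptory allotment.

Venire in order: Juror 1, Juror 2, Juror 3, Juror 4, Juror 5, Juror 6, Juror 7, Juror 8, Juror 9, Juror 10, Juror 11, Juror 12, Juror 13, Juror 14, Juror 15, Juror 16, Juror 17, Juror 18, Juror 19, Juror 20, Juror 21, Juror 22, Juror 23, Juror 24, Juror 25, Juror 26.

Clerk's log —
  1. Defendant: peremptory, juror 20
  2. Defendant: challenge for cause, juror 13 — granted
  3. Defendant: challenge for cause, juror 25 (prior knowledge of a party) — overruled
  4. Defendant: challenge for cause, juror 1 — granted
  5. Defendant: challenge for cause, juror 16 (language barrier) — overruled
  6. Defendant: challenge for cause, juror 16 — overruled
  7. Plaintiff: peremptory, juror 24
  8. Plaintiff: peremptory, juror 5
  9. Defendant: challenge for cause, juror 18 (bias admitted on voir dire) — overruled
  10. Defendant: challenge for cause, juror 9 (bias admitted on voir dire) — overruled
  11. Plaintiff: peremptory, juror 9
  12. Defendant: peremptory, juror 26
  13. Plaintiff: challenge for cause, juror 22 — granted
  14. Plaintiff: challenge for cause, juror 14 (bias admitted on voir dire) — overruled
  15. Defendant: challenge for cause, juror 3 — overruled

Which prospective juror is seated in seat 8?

Removed: #1, #5, #9, #13, #20, #22, #24, #26. (#3, #14, #16, #18, #25 stay — for-cause denied.)
Seating in order: seats 1–8 → #2, #3, #4, #6, #7, #8, #10, #11; alternates → #12, #14.
So seat 8 is #11.

11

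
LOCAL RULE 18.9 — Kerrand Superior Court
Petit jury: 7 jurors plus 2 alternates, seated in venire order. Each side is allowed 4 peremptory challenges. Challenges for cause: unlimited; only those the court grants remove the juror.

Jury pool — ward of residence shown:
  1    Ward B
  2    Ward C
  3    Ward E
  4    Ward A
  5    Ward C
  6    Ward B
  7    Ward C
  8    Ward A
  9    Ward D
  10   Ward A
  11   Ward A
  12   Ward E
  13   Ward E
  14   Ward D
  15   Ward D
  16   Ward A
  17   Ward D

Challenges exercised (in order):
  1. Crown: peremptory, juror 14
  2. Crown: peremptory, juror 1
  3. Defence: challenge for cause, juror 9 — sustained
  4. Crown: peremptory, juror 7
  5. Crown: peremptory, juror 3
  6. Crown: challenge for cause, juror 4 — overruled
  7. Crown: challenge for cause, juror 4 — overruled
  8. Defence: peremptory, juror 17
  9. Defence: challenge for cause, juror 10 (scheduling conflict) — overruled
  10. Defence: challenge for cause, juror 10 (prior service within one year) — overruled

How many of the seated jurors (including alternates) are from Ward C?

Removed: #1, #3, #7, #9, #14, #17.
Seated (9 incl. alternates): #2, #4, #5, #6, #8, #10, #11, #12, #13.
Of those, in Ward C: #2, #5 → 2.

2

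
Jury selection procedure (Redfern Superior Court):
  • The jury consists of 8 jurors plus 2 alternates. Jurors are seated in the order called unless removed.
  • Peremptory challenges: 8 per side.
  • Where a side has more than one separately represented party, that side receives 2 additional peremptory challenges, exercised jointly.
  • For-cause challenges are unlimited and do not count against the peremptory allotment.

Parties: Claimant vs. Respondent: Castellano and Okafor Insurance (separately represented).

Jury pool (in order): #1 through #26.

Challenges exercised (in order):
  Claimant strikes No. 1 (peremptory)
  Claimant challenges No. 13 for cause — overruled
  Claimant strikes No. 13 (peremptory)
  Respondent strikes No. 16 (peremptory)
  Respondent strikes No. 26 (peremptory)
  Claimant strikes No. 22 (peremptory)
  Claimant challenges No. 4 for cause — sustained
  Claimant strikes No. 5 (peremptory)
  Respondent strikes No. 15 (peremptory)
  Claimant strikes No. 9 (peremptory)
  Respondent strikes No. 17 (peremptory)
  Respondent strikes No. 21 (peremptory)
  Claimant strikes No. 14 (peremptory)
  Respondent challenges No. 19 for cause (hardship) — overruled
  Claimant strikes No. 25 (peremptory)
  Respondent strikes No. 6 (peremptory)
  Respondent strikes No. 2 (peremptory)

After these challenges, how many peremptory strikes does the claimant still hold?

1

Claimant allotment: 8.
Claimant peremptories used: #1, #13, #22, #5, #9, #14, #25 — 7 (for-cause on #13, #4 don't count).
Remaining: 8 − 7 = 1.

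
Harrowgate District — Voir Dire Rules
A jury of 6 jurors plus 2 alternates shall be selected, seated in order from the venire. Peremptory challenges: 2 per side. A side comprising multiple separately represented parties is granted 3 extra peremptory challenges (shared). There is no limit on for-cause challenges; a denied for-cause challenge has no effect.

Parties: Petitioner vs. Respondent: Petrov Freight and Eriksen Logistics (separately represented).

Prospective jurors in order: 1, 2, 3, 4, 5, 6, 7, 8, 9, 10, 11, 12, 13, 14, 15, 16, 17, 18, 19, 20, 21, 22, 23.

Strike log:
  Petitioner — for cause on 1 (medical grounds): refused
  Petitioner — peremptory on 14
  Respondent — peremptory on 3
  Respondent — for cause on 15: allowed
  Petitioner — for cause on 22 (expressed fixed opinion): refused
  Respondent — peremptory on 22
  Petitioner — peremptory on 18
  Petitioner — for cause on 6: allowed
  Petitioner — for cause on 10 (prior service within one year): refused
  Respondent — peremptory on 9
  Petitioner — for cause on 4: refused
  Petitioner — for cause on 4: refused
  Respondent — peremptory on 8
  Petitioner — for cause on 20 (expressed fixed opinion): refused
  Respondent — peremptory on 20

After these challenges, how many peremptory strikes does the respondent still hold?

0

Respondent allotment: 2 base + 3 multi-party = 5.
Respondent peremptories used: #3, #22, #9, #8, #20 — 5 (the for-cause on #15 doesn't count).
Remaining: 5 − 5 = 0.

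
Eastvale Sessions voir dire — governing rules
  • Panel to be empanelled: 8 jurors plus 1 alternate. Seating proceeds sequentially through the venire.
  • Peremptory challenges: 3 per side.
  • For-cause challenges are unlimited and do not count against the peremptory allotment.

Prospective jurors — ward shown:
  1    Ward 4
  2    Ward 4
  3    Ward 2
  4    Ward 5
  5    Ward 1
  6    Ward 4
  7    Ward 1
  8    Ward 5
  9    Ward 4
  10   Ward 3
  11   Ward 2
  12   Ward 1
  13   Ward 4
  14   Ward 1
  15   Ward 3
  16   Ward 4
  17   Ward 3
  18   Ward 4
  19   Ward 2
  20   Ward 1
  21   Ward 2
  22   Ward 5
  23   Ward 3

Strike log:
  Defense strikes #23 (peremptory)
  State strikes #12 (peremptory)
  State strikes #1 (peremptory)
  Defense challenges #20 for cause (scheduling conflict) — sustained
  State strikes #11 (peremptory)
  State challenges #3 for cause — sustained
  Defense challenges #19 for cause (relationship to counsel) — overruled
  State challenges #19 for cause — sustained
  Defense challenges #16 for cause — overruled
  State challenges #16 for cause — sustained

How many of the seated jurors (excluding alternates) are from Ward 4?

3

Removed: #1, #3, #11, #12, #16, #19, #20, #23.
Seated jurors 1–8: #2, #4, #5, #6, #7, #8, #9, #10 (alternates #13 not counted).
Of those, in Ward 4: #2, #6, #9 → 3.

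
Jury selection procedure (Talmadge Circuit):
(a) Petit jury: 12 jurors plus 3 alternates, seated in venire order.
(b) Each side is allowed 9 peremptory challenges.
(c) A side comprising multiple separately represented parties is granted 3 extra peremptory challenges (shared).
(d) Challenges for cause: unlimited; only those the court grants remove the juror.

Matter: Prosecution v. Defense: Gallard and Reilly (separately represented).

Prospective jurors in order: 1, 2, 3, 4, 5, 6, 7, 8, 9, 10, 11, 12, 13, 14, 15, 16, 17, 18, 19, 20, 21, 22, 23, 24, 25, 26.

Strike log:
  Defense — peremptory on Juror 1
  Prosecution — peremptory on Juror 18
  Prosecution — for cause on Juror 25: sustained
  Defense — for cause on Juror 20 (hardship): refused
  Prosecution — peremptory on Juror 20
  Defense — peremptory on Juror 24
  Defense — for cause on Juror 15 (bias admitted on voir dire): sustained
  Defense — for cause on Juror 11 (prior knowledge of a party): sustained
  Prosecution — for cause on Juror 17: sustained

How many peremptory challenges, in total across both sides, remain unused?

Prosecution allotment: 9. Defense allotment: 9 base + 3 multi-party = 12.
Prosecution peremptories used: #18, #20 — 2 (for-cause on #25, #17 don't count).
Defense peremptories used: #1, #24 — 2 (for-cause on #20, #15, #11 don't count).
Remaining: (9 − 2) + (12 − 2) = 17.

17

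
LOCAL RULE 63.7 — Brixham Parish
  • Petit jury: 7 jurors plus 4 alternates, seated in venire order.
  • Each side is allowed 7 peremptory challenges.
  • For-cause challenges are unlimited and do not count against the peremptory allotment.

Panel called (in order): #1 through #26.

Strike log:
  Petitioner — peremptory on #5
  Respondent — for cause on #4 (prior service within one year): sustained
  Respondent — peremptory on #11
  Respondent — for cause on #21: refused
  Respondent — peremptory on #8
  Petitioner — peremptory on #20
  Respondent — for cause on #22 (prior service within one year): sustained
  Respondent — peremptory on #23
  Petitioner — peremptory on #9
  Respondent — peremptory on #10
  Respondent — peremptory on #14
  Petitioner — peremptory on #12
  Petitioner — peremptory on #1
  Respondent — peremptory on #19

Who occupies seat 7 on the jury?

Removed: #1, #4, #5, #8, #9, #10, #11, #12, #14, #19, #20, #22, #23. (#21 stays — for-cause denied.)
Filling seats in venire order through position 7: #2, #3, #6, #7, #13, #15, #16.
So seat 7 is #16.

16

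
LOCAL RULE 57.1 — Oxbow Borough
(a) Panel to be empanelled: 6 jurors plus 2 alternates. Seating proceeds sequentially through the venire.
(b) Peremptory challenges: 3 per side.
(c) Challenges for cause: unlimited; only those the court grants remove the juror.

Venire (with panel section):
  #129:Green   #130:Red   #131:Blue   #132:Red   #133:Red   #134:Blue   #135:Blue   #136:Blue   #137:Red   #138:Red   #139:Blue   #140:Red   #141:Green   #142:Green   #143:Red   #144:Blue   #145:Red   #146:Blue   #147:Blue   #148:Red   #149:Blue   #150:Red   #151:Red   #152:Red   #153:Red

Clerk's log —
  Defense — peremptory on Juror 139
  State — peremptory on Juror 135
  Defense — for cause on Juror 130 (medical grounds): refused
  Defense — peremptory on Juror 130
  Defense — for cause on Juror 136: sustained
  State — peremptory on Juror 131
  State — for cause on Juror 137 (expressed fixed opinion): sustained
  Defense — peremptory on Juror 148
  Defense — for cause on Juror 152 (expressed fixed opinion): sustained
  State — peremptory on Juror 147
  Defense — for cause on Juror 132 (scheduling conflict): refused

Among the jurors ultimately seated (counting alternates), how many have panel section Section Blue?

Removed: #130, #131, #135, #136, #137, #139, #147, #148, #152.
Seated (8 incl. alternates): #129, #132, #133, #134, #138, #140, #141, #142.
Of those, in Section Blue: #134 → 1.

1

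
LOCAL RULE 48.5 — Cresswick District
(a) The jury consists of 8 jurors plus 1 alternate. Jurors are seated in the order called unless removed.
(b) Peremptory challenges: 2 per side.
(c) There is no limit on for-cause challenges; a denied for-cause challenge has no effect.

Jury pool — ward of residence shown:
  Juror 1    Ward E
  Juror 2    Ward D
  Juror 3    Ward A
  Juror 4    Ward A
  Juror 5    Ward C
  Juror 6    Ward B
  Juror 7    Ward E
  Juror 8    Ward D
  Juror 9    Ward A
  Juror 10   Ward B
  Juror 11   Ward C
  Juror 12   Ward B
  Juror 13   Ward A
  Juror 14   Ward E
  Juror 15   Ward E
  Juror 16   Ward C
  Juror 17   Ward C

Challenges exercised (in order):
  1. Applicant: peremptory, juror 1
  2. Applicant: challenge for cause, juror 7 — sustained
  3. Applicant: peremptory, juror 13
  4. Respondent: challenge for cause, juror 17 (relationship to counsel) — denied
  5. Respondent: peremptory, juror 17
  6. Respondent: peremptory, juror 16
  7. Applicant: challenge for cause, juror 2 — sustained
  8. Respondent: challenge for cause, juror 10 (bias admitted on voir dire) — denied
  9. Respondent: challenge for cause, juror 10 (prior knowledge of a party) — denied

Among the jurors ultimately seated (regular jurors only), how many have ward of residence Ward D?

Removed: #1, #2, #7, #13, #16, #17.
Seated jurors 1–8: #3, #4, #5, #6, #8, #9, #10, #11 (alternates #12 not counted).
Of those, in Ward D: #8 → 1.

1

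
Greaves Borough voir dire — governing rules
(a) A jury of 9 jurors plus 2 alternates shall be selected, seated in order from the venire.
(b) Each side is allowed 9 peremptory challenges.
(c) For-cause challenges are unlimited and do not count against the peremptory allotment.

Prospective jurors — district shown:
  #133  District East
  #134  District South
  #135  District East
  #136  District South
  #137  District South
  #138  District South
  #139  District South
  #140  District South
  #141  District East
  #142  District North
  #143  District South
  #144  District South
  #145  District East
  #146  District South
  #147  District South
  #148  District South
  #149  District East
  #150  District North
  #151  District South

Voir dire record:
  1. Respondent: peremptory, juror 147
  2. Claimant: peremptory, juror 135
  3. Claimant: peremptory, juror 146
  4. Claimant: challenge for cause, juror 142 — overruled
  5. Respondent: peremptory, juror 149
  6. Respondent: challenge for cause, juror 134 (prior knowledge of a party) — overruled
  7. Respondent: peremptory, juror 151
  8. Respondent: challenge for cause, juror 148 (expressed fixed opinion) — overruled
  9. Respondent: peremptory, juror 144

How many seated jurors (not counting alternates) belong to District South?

Removed: #135, #144, #146, #147, #149, #151.
Seated jurors 1–9: #133, #134, #136, #137, #138, #139, #140, #141, #142 (alternates #143, #145 not counted).
Of those, in District South: #134, #136, #137, #138, #139, #140 → 6.

6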